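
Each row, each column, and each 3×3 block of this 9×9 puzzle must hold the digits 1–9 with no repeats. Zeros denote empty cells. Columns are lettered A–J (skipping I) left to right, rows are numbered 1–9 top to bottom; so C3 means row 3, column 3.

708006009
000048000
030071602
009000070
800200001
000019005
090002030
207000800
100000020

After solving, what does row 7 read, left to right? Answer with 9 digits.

H3 = 8 (hidden single in row 3).
B4 = 1 (hidden single in row 4).
G4 = 2 (hidden single in row 4).
D6 = 8 (hidden single in row 6).
J4 = 8 (hidden single in row 4).
B6 = 7 (hidden single in row 6).
F5 = 7 (hidden single in row 5).
C6 = 2 (hidden single in row 6).
B2 = 2 (hidden single in row 2).
E1 = 2 (hidden single in row 1).
E7 = 8: in row 7, 8 can only go here (every other open cell in that row sees an 8).
B9 = 8 (hidden single in row 9).
C2 = 1 (hidden single in column 3).
H2 = 5 (sole candidate).
A2 = 6 (hidden single in row 2).
D2 = 9 (hidden single in row 2).
D3 = 5 (sole candidate).
D1 = 3 (sole candidate).
C3 = 4 (sole candidate).
B1 = 5 (sole candidate).
A3 = 9 (sole candidate).
H6 = 6 (hidden single in row 6).
J2 = 3 (hidden single in column 9).
G2 = 7 (sole candidate).
C9 = 3 (hidden single in box 7).
Singles propagation stalls; C7 is still open with candidates {5,6}.
  Try C7 = 5: this forces C5=6, A7=4, G7=1, B8=6, J8=4, G1=4; then row 6 has no cell left for 4 — contradiction.
So C7 = 6.
C5 = 5 (sole candidate).
B8 = 4 (sole candidate).
J8 = 6 (sole candidate).
B5 = 6 (sole candidate).
E5 = 3 (sole candidate).
A7 = 5: row 7 has {2,3,6,8,9}; col 1 has {1,2,6,7,8,9}; box has {1,2,3,4,6,7,8,9} → only 5 remains.
D8 = 1 (sole candidate).
H8 = 9 (sole candidate).
H5 = 4 (sole candidate).
G6 = 3 (sole candidate).
E8 = 5 (sole candidate).
F8 = 3 (sole candidate).
F9 = 4 (sole candidate).
G9 = 5 (sole candidate).
J9 = 7 (sole candidate).
H1 = 1 (sole candidate).
E4 = 6 (sole candidate).
F4 = 5 (sole candidate).
G5 = 9 (sole candidate).
A6 = 4 (sole candidate).
D7 = 7: row 7 has {2,3,5,6,8,9}; col 4 has {1,2,3,5,8,9}; box has {1,2,3,4,5,8} → only 7 remains.
J7 = 4: row 7 has {2,3,5,6,7,8,9}; col 9 has {1,2,3,5,6,7,8,9}; box has {2,3,5,6,7,8,9} → only 4 remains.
D9 = 6 (sole candidate).
E9 = 9 (sole candidate).
G1 = 4 (sole candidate).
A4 = 3 (sole candidate).
D4 = 4 (sole candidate).
G7 = 1: row 7 has {2,3,4,5,6,7,8,9}; col 7 has {2,3,4,5,6,7,8,9}; box has {2,3,4,5,6,7,8,9} → only 1 remains.

596782134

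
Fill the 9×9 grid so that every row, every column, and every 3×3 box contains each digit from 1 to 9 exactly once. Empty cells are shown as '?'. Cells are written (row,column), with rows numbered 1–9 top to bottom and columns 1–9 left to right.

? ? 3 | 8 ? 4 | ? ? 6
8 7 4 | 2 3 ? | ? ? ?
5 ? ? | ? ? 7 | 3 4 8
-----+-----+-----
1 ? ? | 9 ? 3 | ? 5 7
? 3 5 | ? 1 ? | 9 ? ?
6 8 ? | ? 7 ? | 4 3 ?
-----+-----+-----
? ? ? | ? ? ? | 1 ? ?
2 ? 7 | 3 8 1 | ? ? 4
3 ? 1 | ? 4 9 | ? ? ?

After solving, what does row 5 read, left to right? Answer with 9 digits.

735418962

(1,1) = 9: row 1 has {3,4,6,8}; col 1 has {1,2,3,5,6,8}; box has {3,4,5,7,8} → only 9 remains.
(1,5) = 5: row 1 has {3,4,6,8,9}; col 5 has {1,3,4,7,8}; box has {2,3,4,7,8} → only 5 remains.
(2,6) = 6: row 2 has {2,3,4,7,8}; col 6 has {1,3,4,7,9}; box has {2,3,4,5,7,8} → only 6 remains.
(2,7) = 5: row 2 has {2,3,4,6,7,8}; col 7 has {1,3,4,9}; box has {3,4,6,8} → only 5 remains.
(3,4) = 1: row 3 has {3,4,5,7,8}; col 4 has {2,3,8,9}; box has {2,3,4,5,6,7,8} → only 1 remains.
(3,5) = 9: row 3 has {1,3,4,5,7,8}; col 5 has {1,3,4,5,7,8}; box has {1,2,3,4,5,6,7,8} → only 9 remains.
(4,3) = 2: row 4 has {1,3,5,7,9}; col 3 has {1,3,4,5,7}; box has {1,3,5,6,8} → only 2 remains.
(4,5) = 6: row 4 has {1,2,3,5,7,9}; col 5 has {1,3,4,5,7,8,9}; box has {1,3,7,9} → only 6 remains.
(4,7) = 8: row 4 has {1,2,3,5,6,7,9}; col 7 has {1,3,4,5,9}; box has {3,4,5,7,9} → only 8 remains.
(5,4) = 4: row 5 has {1,3,5,9}; col 4 has {1,2,3,8,9}; box has {1,3,6,7,9} → only 4 remains.
(5,9) = 2: row 5 has {1,3,4,5,9}; col 9 has {4,6,7,8}; box has {3,4,5,7,8,9} → only 2 remains.
(6,3) = 9: row 6 has {3,4,6,7,8}; col 3 has {1,2,3,4,5,7}; box has {1,2,3,5,6,8} → only 9 remains.
(6,4) = 5: row 6 has {3,4,6,7,8,9}; col 4 has {1,2,3,4,8,9}; box has {1,3,4,6,7,9} → only 5 remains.
(6,6) = 2: row 6 has {3,4,5,6,7,8,9}; col 6 has {1,3,4,6,7,9}; box has {1,3,4,5,6,7,9} → only 2 remains.
(6,9) = 1: row 6 has {2,3,4,5,6,7,8,9}; col 9 has {2,4,6,7,8}; box has {2,3,4,5,7,8,9} → only 1 remains.
(7,1) = 4: row 7 has {1}; col 1 has {1,2,3,5,6,8,9}; box has {1,2,3,7} → only 4 remains.
(7,5) = 2: row 7 has {1,4}; col 5 has {1,3,4,5,6,7,8,9}; box has {1,3,4,8,9} → only 2 remains.
(7,6) = 5: row 7 has {1,2,4}; col 6 has {1,2,3,4,6,7,9}; box has {1,2,3,4,8,9} → only 5 remains.
(8,7) = 6: row 8 has {1,2,3,4,7,8}; col 7 has {1,3,4,5,8,9}; box has {1,4} → only 6 remains.
(8,8) = 9: row 8 has {1,2,3,4,6,7,8}; col 8 has {3,4,5}; box has {1,4,6} → only 9 remains.
(9,9) = 5: row 9 has {1,3,4,9}; col 9 has {1,2,4,6,7,8}; box has {1,4,6,9} → only 5 remains.
(2,8) = 1: row 2 has {2,3,4,5,6,7,8}; col 8 has {3,4,5,9}; box has {3,4,5,6,8} → only 1 remains.
(2,9) = 9: row 2 has {1,2,3,4,5,6,7,8}; col 9 has {1,2,4,5,6,7,8}; box has {1,3,4,5,6,8} → only 9 remains.
(3,3) = 6: row 3 has {1,3,4,5,7,8,9}; col 3 has {1,2,3,4,5,7,9}; box has {3,4,5,7,8,9} → only 6 remains.
(4,2) = 4: row 4 has {1,2,3,5,6,7,8,9}; col 2 has {3,7,8}; box has {1,2,3,5,6,8,9} → only 4 remains.
(5,1) = 7: row 5 has {1,2,3,4,5,9}; col 1 has {1,2,3,4,5,6,8,9}; box has {1,2,3,4,5,6,8,9} → only 7 remains.
(5,6) = 8: row 5 has {1,2,3,4,5,7,9}; col 6 has {1,2,3,4,5,6,7,9}; box has {1,2,3,4,5,6,7,9} → only 8 remains.
(5,8) = 6: row 5 has {1,2,3,4,5,7,8,9}; col 8 has {1,3,4,5,9}; box has {1,2,3,4,5,7,8,9} → only 6 remains.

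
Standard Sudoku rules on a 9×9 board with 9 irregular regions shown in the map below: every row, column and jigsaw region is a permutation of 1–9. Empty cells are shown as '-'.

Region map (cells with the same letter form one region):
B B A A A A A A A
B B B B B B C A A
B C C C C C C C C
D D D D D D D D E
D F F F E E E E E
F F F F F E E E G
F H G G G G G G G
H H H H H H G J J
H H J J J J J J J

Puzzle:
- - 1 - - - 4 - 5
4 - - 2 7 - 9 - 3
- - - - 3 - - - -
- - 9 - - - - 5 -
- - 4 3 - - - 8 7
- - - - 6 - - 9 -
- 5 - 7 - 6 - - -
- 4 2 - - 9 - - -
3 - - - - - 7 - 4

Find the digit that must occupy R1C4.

9

R2C8 = 6 (sole candidate).
R1C2 = 3 (hidden single in row 1).
R1C1 = 6 (hidden single in row 1).
R3C1 = 9 (hidden single in row 3).
R5C7 = 6 (hidden single in row 5).
R5C2 = 9 (hidden single in row 5).
R6C6 = 4 (hidden single in row 6).
R6C7 = 3 (hidden single in row 6).
R4C6 = 3 (hidden single in row 4).
R8C8 = 3 (hidden single in row 8).
R8C7 = 5 (hidden single in row 8).
R8C1 = 7 (hidden single in row 8).
R4C2 = 7 (hidden single in row 4).
R4C4 = 6 (hidden single in row 4).
R4C5 = 4 (hidden single in row 4).
R6C3 = 7 (hidden single in row 6).
R7C3 = 3 (hidden single in row 7).
R7C8 = 4 (hidden single in row 7).
R3C4 = 4 (hidden single in row 3).
R8C9 = 6 (hidden single in row 8).
R9C2 = 6 (hidden single in row 9).
R3C3 = 6 (hidden single in row 3).
R3C6 = 5 (hidden single in row 3).
R2C3 = 5 (hidden single in row 2).
R9C3 = 8 (sole candidate).
R3C8 = 7 (hidden single in row 3).
R1C8 = 2 (sole candidate).
R9C8 = 1 (sole candidate).
R9C6 = 2 (sole candidate).
R5C6 = 1 (sole candidate).
R2C6 = 8 (sole candidate).
R4C9 = 2 (sole candidate).
R5C1 = 2 (sole candidate).
R5C5 = 5 (sole candidate).
R9C5 = 9 (sole candidate).
R1C5 = 8 (sole candidate).
R1C6 = 7 (sole candidate).
R2C2 = 1 (sole candidate).
R8C5 = 1 (sole candidate).
R9C4 = 5 (sole candidate).
R1C4 = 9: row 1 has {1,2,3,4,5,6,7,8}; col 4 has {2,3,4,5,6,7}; region has {1,2,3,4,5,6,7,8} → only 9 remains.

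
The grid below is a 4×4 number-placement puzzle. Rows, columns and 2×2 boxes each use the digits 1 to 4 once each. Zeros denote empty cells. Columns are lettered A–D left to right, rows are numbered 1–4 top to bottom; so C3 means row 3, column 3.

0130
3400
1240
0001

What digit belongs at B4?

3

A1 = 2 (sole candidate).
D1 = 4 (sole candidate).
D2 = 2 (sole candidate).
D3 = 3 (sole candidate).
A4 = 4 (sole candidate).
B4 = 3: row 4 has {1,4}; col 2 has {1,2,4}; box has {1,2,4} → only 3 remains.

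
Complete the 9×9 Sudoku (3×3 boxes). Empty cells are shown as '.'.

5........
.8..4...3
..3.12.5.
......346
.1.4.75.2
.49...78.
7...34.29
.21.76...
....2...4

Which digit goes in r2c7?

9

r5c8 = 9 (sole candidate).
r6c9 = 1 (sole candidate).
r8c7 = 8 (sole candidate).
r8c8 = 3 (sole candidate).
r8c9 = 5 (sole candidate).
r8c4 = 9 (sole candidate).
r8c1 = 4 (sole candidate).
r3c7 = 4 (hidden single in row 3).
r1c3 = 4 (hidden single in row 1).
r1c7 = 2 (hidden single in row 1).
r1c8 = 1 (hidden single in row 1).
r2c1 = 1 (hidden single in row 2).
r2c3 = 2 (hidden single in row 2).
r5c1 = 3 (hidden single in row 5).
r9c2 = 3 (hidden single in row 9).
r9c8 = 7 (hidden single in row 9).
r2c8 = 6 (sole candidate).
r2c7 = 9: row 2 has {1,2,3,4,6,8}; col 7 has {2,3,4,5,7,8}; box has {1,2,3,4,5,6} → only 9 remains.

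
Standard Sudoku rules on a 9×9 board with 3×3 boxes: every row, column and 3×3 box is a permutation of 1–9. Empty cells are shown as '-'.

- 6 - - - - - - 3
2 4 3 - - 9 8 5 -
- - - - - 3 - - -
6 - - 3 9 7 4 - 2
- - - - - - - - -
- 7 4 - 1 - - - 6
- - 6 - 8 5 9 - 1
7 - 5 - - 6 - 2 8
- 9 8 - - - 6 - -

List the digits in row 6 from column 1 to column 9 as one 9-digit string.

974812536

R2C9 = 7: row 2 has {2,3,4,5,8,9}; col 9 has {1,2,3,6,8}; box has {3,5,8} → only 7 remains.
R4C3 = 1: row 4 has {2,3,4,6,7,9}; col 3 has {3,4,5,6,8}; box has {4,6,7} → only 1 remains.
R4C8 = 8: row 4 has {1,2,3,4,6,7,9}; col 8 has {2,5}; box has {2,4,6} → only 8 remains.
R8C7 = 3: row 8 has {2,5,6,7,8}; col 7 has {4,6,8,9}; box has {1,2,6,8,9} → only 3 remains.
R2C5 = 6: row 2 has {2,3,4,5,7,8,9}; col 5 has {1,8,9}; box has {3,9} → only 6 remains.
R4C2 = 5: row 4 has {1,2,3,4,6,7,8,9}; col 2 has {4,6,7,9}; box has {1,4,6,7} → only 5 remains.
R6C7 = 5: row 6 has {1,4,6,7}; col 7 has {3,4,6,8,9}; box has {2,4,6,8} → only 5 remains.
R8C2 = 1: row 8 has {2,3,5,6,7,8}; col 2 has {4,5,6,7,9}; box has {5,6,7,8,9} → only 1 remains.
R8C5 = 4: row 8 has {1,2,3,5,6,7,8}; col 5 has {1,6,8,9}; box has {5,6,8} → only 4 remains.
R2C4 = 1: row 2 has {2,3,4,5,6,7,8,9}; col 4 has {3}; box has {3,6,9} → only 1 remains.
R3C2 = 8: row 3 has {3}; col 2 has {1,4,5,6,7,9}; box has {2,3,4,6} → only 8 remains.
R5C9 = 9: row 5 has {}; col 9 has {1,2,3,6,7,8}; box has {2,4,5,6,8} → only 9 remains.
R6C8 = 3: row 6 has {1,4,5,6,7}; col 8 has {2,5,8}; box has {2,4,5,6,8,9} → only 3 remains.
R8C4 = 9: row 8 has {1,2,3,4,5,6,7,8}; col 4 has {1,3}; box has {4,5,6,8} → only 9 remains.
R3C9 = 4: row 3 has {3,8}; col 9 has {1,2,3,6,7,8,9}; box has {3,5,7,8} → only 4 remains.
R5C3 = 2: row 5 has {9}; col 3 has {1,3,4,5,6,8}; box has {1,4,5,6,7} → only 2 remains.
R5C5 = 5: row 5 has {2,9}; col 5 has {1,4,6,8,9}; box has {1,3,7,9} → only 5 remains.
R9C9 = 5: row 9 has {6,8,9}; col 9 has {1,2,3,4,6,7,8,9}; box has {1,2,3,6,8,9} → only 5 remains.
R5C2 = 3: row 5 has {2,5,9}; col 2 has {1,4,5,6,7,8,9}; box has {1,2,4,5,6,7} → only 3 remains.
R7C2 = 2: row 7 has {1,5,6,8,9}; col 2 has {1,3,4,5,6,7,8,9}; box has {1,5,6,7,8,9} → only 2 remains.
R7C4 = 7: row 7 has {1,2,5,6,8,9}; col 4 has {1,3,9}; box has {4,5,6,8,9} → only 7 remains.
R7C8 = 4: row 7 has {1,2,5,6,7,8,9}; col 8 has {2,3,5,8}; box has {1,2,3,5,6,8,9} → only 4 remains.
R9C4 = 2: row 9 has {5,6,8,9}; col 4 has {1,3,7,9}; box has {4,5,6,7,8,9} → only 2 remains.
R9C5 = 3: row 9 has {2,5,6,8,9}; col 5 has {1,4,5,6,8,9}; box has {2,4,5,6,7,8,9} → only 3 remains.
R9C6 = 1: row 9 has {2,3,5,6,8,9}; col 6 has {3,5,6,7,9}; box has {2,3,4,5,6,7,8,9} → only 1 remains.
R9C8 = 7: row 9 has {1,2,3,5,6,8,9}; col 8 has {2,3,4,5,8}; box has {1,2,3,4,5,6,8,9} → only 7 remains.
R3C4 = 5: row 3 has {3,4,8}; col 4 has {1,2,3,7,9}; box has {1,3,6,9} → only 5 remains.
R5C1 = 8: row 5 has {2,3,5,9}; col 1 has {2,6,7}; box has {1,2,3,4,5,6,7} → only 8 remains.
R5C6 = 4: row 5 has {2,3,5,8,9}; col 6 has {1,3,5,6,7,9}; box has {1,3,5,7,9} → only 4 remains.
R5C8 = 1: row 5 has {2,3,4,5,8,9}; col 8 has {2,3,4,5,7,8}; box has {2,3,4,5,6,8,9} → only 1 remains.
R6C1 = 9: row 6 has {1,3,4,5,6,7}; col 1 has {2,6,7,8}; box has {1,2,3,4,5,6,7,8} → only 9 remains.
R6C4 = 8: row 6 has {1,3,4,5,6,7,9}; col 4 has {1,2,3,5,7,9}; box has {1,3,4,5,7,9} → only 8 remains.
R6C6 = 2: row 6 has {1,3,4,5,6,7,8,9}; col 6 has {1,3,4,5,6,7,9}; box has {1,3,4,5,7,8,9} → only 2 remains.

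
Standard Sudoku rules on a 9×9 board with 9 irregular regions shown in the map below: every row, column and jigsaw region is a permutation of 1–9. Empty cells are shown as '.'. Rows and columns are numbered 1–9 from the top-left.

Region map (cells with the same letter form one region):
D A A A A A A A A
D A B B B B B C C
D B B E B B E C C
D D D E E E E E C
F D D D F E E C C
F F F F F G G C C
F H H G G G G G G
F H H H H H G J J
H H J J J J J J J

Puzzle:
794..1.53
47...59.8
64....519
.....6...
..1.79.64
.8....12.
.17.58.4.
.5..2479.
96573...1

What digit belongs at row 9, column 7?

4

row 2, column 8 = 3 (sole candidate).
row 3, column 5 = 8 (sole candidate).
row 6, column 6 = 3 (sole candidate).
row 8, column 9 = 6 (sole candidate).
row 9, column 6 = 2 (sole candidate).
row 9, column 8 = 8 (sole candidate).
row 1, column 5 = 6 (sole candidate).
row 2, column 5 = 1 (sole candidate).
row 3, column 6 = 7 (sole candidate).
row 4, column 5 = 4 (sole candidate).
row 4, column 8 = 7 (sole candidate).
row 4, column 9 = 5 (sole candidate).
row 6, column 1 = 5 (sole candidate).
row 6, column 5 = 9 (sole candidate).
row 6, column 9 = 7 (sole candidate).
row 7, column 9 = 2 (sole candidate).
row 9, column 7 = 4: row 9 has {1,2,3,5,6,7,8,9}; col 7 has {1,5,7,9}; region has {1,2,3,5,6,7,8,9} → only 4 remains.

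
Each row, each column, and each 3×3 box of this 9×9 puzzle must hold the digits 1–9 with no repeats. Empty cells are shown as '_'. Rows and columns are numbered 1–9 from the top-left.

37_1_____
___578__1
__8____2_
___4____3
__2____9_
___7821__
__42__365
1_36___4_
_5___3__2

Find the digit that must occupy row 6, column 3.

6

row 2, column 8 = 3 (sole candidate).
row 5, column 4 = 3 (sole candidate).
row 6, column 8 = 5 (sole candidate).
row 1, column 8 = 8 (sole candidate).
row 3, column 4 = 9 (sole candidate).
row 4, column 8 = 7 (sole candidate).
row 9, column 4 = 8 (sole candidate).
row 9, column 8 = 1 (sole candidate).
row 1, column 5 = 2 (hidden single in row 1).
row 3, column 2 = 1 (hidden single in row 3).
row 3, column 5 = 3 (hidden single in row 3).
row 4, column 7 = 2 (hidden single in row 4).
row 5, column 1 = 7 (hidden single in row 5).
row 6, column 2 = 3 (hidden single in row 6).
row 7, column 6 = 7 (hidden single in row 7).
row 7, column 5 = 1 (hidden single in row 7).
row 5, column 6 = 1 (hidden single in row 5).
row 4, column 3 = 1 (hidden single in row 4).
row 5, column 5 = 5 (hidden single in row 5).
row 8, column 5 = 9 (sole candidate).
row 8, column 6 = 5 (sole candidate).
row 9, column 5 = 4 (sole candidate).
row 4, column 5 = 6 (sole candidate).
row 4, column 6 = 9 (sole candidate).
row 4, column 2 = 8 (sole candidate).
row 7, column 2 = 9 (sole candidate).
row 8, column 2 = 2 (sole candidate).
row 9, column 1 = 6 (sole candidate).
row 9, column 3 = 7 (sole candidate).
row 9, column 7 = 9 (sole candidate).
row 4, column 1 = 5 (sole candidate).
row 7, column 1 = 8 (sole candidate).
row 3, column 1 = 4 (sole candidate).
row 3, column 6 = 6 (sole candidate).
row 3, column 9 = 7 (sole candidate).
row 6, column 1 = 9 (sole candidate).
row 6, column 3 = 6: row 6 has {1,2,3,5,7,8,9}; col 3 has {1,2,3,4,7,8}; box has {1,2,3,5,7,8,9} → only 6 remains.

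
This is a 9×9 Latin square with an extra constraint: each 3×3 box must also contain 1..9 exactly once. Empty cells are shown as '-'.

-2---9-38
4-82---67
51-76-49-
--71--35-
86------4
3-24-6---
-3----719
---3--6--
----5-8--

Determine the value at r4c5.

8

r1c3 = 6: row 1 has {2,3,8,9}; col 3 has {2,7,8}; box has {1,2,4,5,8} → only 6 remains.
r1c4 = 5: row 1 has {2,3,6,8,9}; col 4 has {1,2,3,4,7}; box has {2,6,7,9} → only 5 remains.
r1c7 = 1: row 1 has {2,3,5,6,8,9}; col 7 has {3,4,6,7,8}; box has {3,4,6,7,8,9} → only 1 remains.
r2c2 = 9: row 2 has {2,4,6,7,8}; col 2 has {1,2,3,6}; box has {1,2,4,5,6,8} → only 9 remains.
r2c7 = 5: row 2 has {2,4,6,7,8,9}; col 7 has {1,3,4,6,7,8}; box has {1,3,4,6,7,8,9} → only 5 remains.
r3c3 = 3: row 3 has {1,4,5,6,7,9}; col 3 has {2,6,7,8}; box has {1,2,4,5,6,8,9} → only 3 remains.
r3c6 = 8: row 3 has {1,3,4,5,6,7,9}; col 6 has {6,9}; box has {2,5,6,7,9} → only 8 remains.
r3c9 = 2: row 3 has {1,3,4,5,6,7,8,9}; col 9 has {4,7,8,9}; box has {1,3,4,5,6,7,8,9} → only 2 remains.
r4c1 = 9: row 4 has {1,3,5,7}; col 1 has {3,4,5,8}; box has {2,3,6,7,8} → only 9 remains.
r4c2 = 4: row 4 has {1,3,5,7,9}; col 2 has {1,2,3,6,9}; box has {2,3,6,7,8,9} → only 4 remains.
r4c6 = 2: row 4 has {1,3,4,5,7,9}; col 6 has {6,8,9}; box has {1,4,6} → only 2 remains.
r4c9 = 6: row 4 has {1,2,3,4,5,7,9}; col 9 has {2,4,7,8,9}; box has {3,4,5} → only 6 remains.
r5c4 = 9: row 5 has {4,6,8}; col 4 has {1,2,3,4,5,7}; box has {1,2,4,6} → only 9 remains.
r5c7 = 2: row 5 has {4,6,8,9}; col 7 has {1,3,4,5,6,7,8}; box has {3,4,5,6} → only 2 remains.
r5c8 = 7: row 5 has {2,4,6,8,9}; col 8 has {1,3,5,6,9}; box has {2,3,4,5,6} → only 7 remains.
r6c2 = 5: row 6 has {2,3,4,6}; col 2 has {1,2,3,4,6,9}; box has {2,3,4,6,7,8,9} → only 5 remains.
r6c7 = 9: row 6 has {2,3,4,5,6}; col 7 has {1,2,3,4,5,6,7,8}; box has {2,3,4,5,6,7} → only 9 remains.
r6c8 = 8: row 6 has {2,3,4,5,6,9}; col 8 has {1,3,5,6,7,9}; box has {2,3,4,5,6,7,9} → only 8 remains.
r6c9 = 1: row 6 has {2,3,4,5,6,8,9}; col 9 has {2,4,6,7,8,9}; box has {2,3,4,5,6,7,8,9} → only 1 remains.
r7c6 = 4: row 7 has {1,3,7,9}; col 6 has {2,6,8,9}; box has {3,5} → only 4 remains.
r8c9 = 5: row 8 has {3,6}; col 9 has {1,2,4,6,7,8,9}; box has {1,6,7,8,9} → only 5 remains.
r9c2 = 7: row 9 has {5,8}; col 2 has {1,2,3,4,5,6,9}; box has {3} → only 7 remains.
r9c4 = 6: row 9 has {5,7,8}; col 4 has {1,2,3,4,5,7,9}; box has {3,4,5} → only 6 remains.
r9c6 = 1: row 9 has {5,6,7,8}; col 6 has {2,4,6,8,9}; box has {3,4,5,6} → only 1 remains.
r9c9 = 3: row 9 has {1,5,6,7,8}; col 9 has {1,2,4,5,6,7,8,9}; box has {1,5,6,7,8,9} → only 3 remains.
r1c1 = 7: row 1 has {1,2,3,5,6,8,9}; col 1 has {3,4,5,8,9}; box has {1,2,3,4,5,6,8,9} → only 7 remains.
r1c5 = 4: row 1 has {1,2,3,5,6,7,8,9}; col 5 has {5,6}; box has {2,5,6,7,8,9} → only 4 remains.
r2c6 = 3: row 2 has {2,4,5,6,7,8,9}; col 6 has {1,2,4,6,8,9}; box has {2,4,5,6,7,8,9} → only 3 remains.
r4c5 = 8: row 4 has {1,2,3,4,5,6,7,9}; col 5 has {4,5,6}; box has {1,2,4,6,9} → only 8 remains.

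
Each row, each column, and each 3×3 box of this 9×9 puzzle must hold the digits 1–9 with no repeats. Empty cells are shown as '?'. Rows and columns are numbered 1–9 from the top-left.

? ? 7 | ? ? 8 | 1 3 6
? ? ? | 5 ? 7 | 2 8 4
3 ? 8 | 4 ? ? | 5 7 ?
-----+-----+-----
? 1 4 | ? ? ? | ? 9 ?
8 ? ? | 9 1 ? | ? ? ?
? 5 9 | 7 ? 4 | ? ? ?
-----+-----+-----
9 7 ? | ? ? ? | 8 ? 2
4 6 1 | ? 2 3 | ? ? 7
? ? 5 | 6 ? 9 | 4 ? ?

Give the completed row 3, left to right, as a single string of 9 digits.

328461579

row 1, column 4 = 2 (sole candidate).
row 1, column 5 = 9 (sole candidate).
row 2, column 2 = 9 (sole candidate).
row 2, column 3 = 6 (sole candidate).
row 2, column 5 = 3 (sole candidate).
row 3, column 2 = 2: row 3 has {3,4,5,7,8}; col 2 has {1,5,6,7,9}; box has {3,6,7,8,9} → only 2 remains.
row 3, column 5 = 6: row 3 has {2,3,4,5,7,8}; col 5 has {1,2,3,9}; box has {2,3,4,5,7,8,9} → only 6 remains.
row 3, column 6 = 1: row 3 has {2,3,4,5,6,7,8}; col 6 has {3,4,7,8,9}; box has {2,3,4,5,6,7,8,9} → only 1 remains.
row 3, column 9 = 9: row 3 has {1,2,3,4,5,6,7,8}; col 9 has {2,4,6,7}; box has {1,2,3,4,5,6,7,8} → only 9 remains.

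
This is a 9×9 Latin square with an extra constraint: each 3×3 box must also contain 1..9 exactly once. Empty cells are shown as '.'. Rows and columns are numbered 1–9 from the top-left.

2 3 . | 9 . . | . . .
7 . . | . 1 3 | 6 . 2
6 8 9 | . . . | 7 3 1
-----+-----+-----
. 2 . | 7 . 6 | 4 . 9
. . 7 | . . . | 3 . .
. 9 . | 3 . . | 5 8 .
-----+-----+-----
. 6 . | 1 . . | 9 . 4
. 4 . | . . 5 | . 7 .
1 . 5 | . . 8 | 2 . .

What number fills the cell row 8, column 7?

row 1, column 7 = 8: row 1 has {2,3,9}; col 7 has {2,3,4,5,6,7,9}; box has {1,2,3,6,7} → only 8 remains.
row 1, column 9 = 5: row 1 has {2,3,8,9}; col 9 has {1,2,4,9}; box has {1,2,3,6,7,8} → only 5 remains.
row 2, column 2 = 5: row 2 has {1,2,3,6,7}; col 2 has {2,3,4,6,8,9}; box has {2,3,6,7,8,9} → only 5 remains.
row 2, column 3 = 4: row 2 has {1,2,3,5,6,7}; col 3 has {5,7,9}; box has {2,3,5,6,7,8,9} → only 4 remains.
row 2, column 4 = 8: row 2 has {1,2,3,4,5,6,7}; col 4 has {1,3,7,9}; box has {1,3,9} → only 8 remains.
row 2, column 8 = 9: row 2 has {1,2,3,4,5,6,7,8}; col 8 has {3,7,8}; box has {1,2,3,5,6,7,8} → only 9 remains.
row 4, column 8 = 1: row 4 has {2,4,6,7,9}; col 8 has {3,7,8,9}; box has {3,4,5,8,9} → only 1 remains.
row 5, column 2 = 1: row 5 has {3,7}; col 2 has {2,3,4,5,6,8,9}; box has {2,7,9} → only 1 remains.
row 5, column 9 = 6: row 5 has {1,3,7}; col 9 has {1,2,4,5,9}; box has {1,3,4,5,8,9} → only 6 remains.
row 6, column 1 = 4: row 6 has {3,5,8,9}; col 1 has {1,2,6,7}; box has {1,2,7,9} → only 4 remains.
row 6, column 3 = 6: row 6 has {3,4,5,8,9}; col 3 has {4,5,7,9}; box has {1,2,4,7,9} → only 6 remains.
row 6, column 5 = 2: row 6 has {3,4,5,6,8,9}; col 5 has {1}; box has {3,6,7} → only 2 remains.
row 6, column 6 = 1: row 6 has {2,3,4,5,6,8,9}; col 6 has {3,5,6,8}; box has {2,3,6,7} → only 1 remains.
row 6, column 9 = 7: row 6 has {1,2,3,4,5,6,8,9}; col 9 has {1,2,4,5,6,9}; box has {1,3,4,5,6,8,9} → only 7 remains.
row 7, column 8 = 5: row 7 has {1,4,6,9}; col 8 has {1,3,7,8,9}; box has {2,4,7,9} → only 5 remains.
row 8, column 7 = 1: row 8 has {4,5,7}; col 7 has {2,3,4,5,6,7,8,9}; box has {2,4,5,7,9} → only 1 remains.

1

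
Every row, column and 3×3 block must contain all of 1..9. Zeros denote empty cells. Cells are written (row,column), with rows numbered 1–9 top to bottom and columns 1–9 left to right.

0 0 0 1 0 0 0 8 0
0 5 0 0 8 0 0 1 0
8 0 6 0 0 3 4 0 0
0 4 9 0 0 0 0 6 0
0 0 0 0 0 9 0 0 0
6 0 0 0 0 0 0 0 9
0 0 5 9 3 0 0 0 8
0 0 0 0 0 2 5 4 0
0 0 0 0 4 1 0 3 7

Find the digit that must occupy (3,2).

1

(7,8) = 2 (sole candidate).
(3,2) = 1: in row 3, 1 can only go here (every other open cell in that row sees a 1).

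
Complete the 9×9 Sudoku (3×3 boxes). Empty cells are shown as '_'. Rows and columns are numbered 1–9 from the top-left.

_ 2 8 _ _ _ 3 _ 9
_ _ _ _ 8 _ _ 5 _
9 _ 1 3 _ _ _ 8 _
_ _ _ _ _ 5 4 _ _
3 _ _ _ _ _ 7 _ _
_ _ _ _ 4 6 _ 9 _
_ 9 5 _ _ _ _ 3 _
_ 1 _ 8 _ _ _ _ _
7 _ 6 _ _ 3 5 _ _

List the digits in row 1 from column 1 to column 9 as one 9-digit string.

428561379

R6C9 = 3 (hidden single in row 6).
R4C5 = 3 (hidden single in row 4).
R8C3 = 3 (hidden single in row 8).
R8C5 = 5 (hidden single in row 8).
R2C2 = 3 (hidden single in row 2).
R3C2 = 5 (hidden single in row 3).
R1C4 = 5: in row 1, 5 can only go here (every other open cell in that row sees a 5).
R5C9 = 5 (hidden single in row 5).
R6C1 = 5 (hidden single in row 6).
R4C1 = 1 (hidden single in column 1).
R7C1 = 8 (hidden single in column 1).
R9C2 = 4 (sole candidate).
R8C1 = 2 (sole candidate).
R5C3 = 4 (hidden single in row 5).
R2C3 = 7 (sole candidate).
R6C3 = 2 (sole candidate).
R4C3 = 9 (sole candidate).
R9C9 = 8 (hidden single in row 9).
R4C2 = 8 (hidden single in row 4).
R5C2 = 6 (sole candidate).
R6C2 = 7 (sole candidate).
R6C4 = 1 (sole candidate).
R6C7 = 8 (sole candidate).
R4C4 = 7 (hidden single in row 4).
R5C6 = 8 (hidden single in row 5).
R5C8 = 1 (hidden single in row 5).
R9C8 = 2 (sole candidate).
R4C8 = 6 (sole candidate).
R4C9 = 2 (sole candidate).
R9C4 = 9 (sole candidate).
R9C5 = 1 (sole candidate).
R5C4 = 2 (sole candidate).
R5C5 = 9 (sole candidate).
R1C6 = 1: in row 1, 1 can only go here (every other open cell in that row sees a 1).
R2C6 = 9 (hidden single in row 2).
R2C7 = 2 (hidden single in row 2).
R3C7 = 6 (sole candidate).
R7C7 = 1 (sole candidate).
R8C7 = 9 (sole candidate).
R2C9 = 1 (hidden single in row 2).
R8C9 = 6 (hidden single in row 8).
Singles propagation stalls; R1C1 is still open with candidates {4,6}.
  Try R1C1 = 6: this forces R1C5=7, R1C8=4, R2C1=4, R2C4=6, R3C5=2, R3C6=4; then row 8 has no cell left for 4 — contradiction.
So R1C1 = 4.
R1C8 = 7: row 1 has {1,2,3,4,5,8,9}; col 8 has {1,2,3,5,6,8,9}; box has {1,2,3,5,6,8,9} → only 7 remains.
R2C1 = 6 (sole candidate).
R2C4 = 4 (sole candidate).
R3C9 = 4 (sole candidate).
R7C4 = 6 (sole candidate).
R7C9 = 7 (sole candidate).
R8C8 = 4 (sole candidate).
R1C5 = 6: row 1 has {1,2,3,4,5,7,8,9}; col 5 has {1,3,4,5,8,9}; box has {1,3,4,5,8,9} → only 6 remains.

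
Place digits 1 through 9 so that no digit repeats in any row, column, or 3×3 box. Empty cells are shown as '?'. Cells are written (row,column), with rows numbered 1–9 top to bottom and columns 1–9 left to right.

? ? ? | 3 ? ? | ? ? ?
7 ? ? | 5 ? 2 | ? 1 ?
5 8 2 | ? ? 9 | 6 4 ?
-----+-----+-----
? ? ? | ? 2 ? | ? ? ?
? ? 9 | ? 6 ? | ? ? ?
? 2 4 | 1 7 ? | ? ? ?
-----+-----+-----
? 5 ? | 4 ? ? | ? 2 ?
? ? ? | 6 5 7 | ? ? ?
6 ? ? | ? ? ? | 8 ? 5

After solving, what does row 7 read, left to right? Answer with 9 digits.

957438126

(3,4) = 7: row 3 has {2,4,5,6,8,9}; col 4 has {1,3,4,5,6}; box has {2,3,5,9} → only 7 remains.
(3,5) = 1: row 3 has {2,4,5,6,7,8,9}; col 5 has {2,5,6,7}; box has {2,3,5,7,9} → only 1 remains.
(3,9) = 3: row 3 has {1,2,4,5,6,7,8,9}; col 9 has {5}; box has {1,4,6} → only 3 remains.
(5,4) = 8: row 5 has {6,9}; col 4 has {1,3,4,5,6,7}; box has {1,2,6,7} → only 8 remains.
(2,7) = 9: row 2 has {1,2,5,7}; col 7 has {6,8}; box has {1,3,4,6} → only 9 remains.
(2,9) = 8: row 2 has {1,2,5,7,9}; col 9 has {3,5}; box has {1,3,4,6,9} → only 8 remains.
(4,4) = 9: row 4 has {2}; col 4 has {1,3,4,5,6,7,8}; box has {1,2,6,7,8} → only 9 remains.
(9,4) = 2: row 9 has {5,6,8}; col 4 has {1,3,4,5,6,7,8,9}; box has {4,5,6,7} → only 2 remains.
(2,5) = 4: row 2 has {1,2,5,7,8,9}; col 5 has {1,2,5,6,7}; box has {1,2,3,5,7,9} → only 4 remains.
(1,5) = 8: row 1 has {3}; col 5 has {1,2,4,5,6,7}; box has {1,2,3,4,5,7,9} → only 8 remains.
(1,6) = 6: row 1 has {3,8}; col 6 has {2,7,9}; box has {1,2,3,4,5,7,8,9} → only 6 remains.
(1,3) = 1: row 1 has {3,6,8}; col 3 has {2,4,9}; box has {2,5,7,8} → only 1 remains.
(7,9) = 6: in row 7, 6 can only go here (every other open cell in that row sees a 6).
(6,9) = 9: row 6 has {1,2,4,7}; col 9 has {3,5,6,8}; box has {} → only 9 remains.
(6,8) = 6: in row 6, 6 can only go here (every other open cell in that row sees a 6).
(6,1) = 8: in row 6, 8 can only go here (every other open cell in that row sees an 8).
(4,8) = 8: in row 4, 8 can only go here (every other open cell in that row sees an 8).
(8,1) = 2: in row 8, 2 can only go here (every other open cell in that row sees a 2).
(8,3) = 8: in row 8, 8 can only go here (every other open cell in that row sees an 8).
(7,6) = 8: in row 7, 8 can only go here (every other open cell in that row sees an 8).
(9,2) = 4: in row 9, 4 can only go here (every other open cell in that row sees a 4).
(1,2) = 9: row 1 has {1,3,6,8}; col 2 has {2,4,5,8}; box has {1,2,5,7,8} → only 9 remains.
(1,1) = 4: row 1 has {1,3,6,8,9}; col 1 has {2,5,6,7,8}; box has {1,2,5,7,8,9} → only 4 remains.
(8,8) = 9: in row 8, 9 can only go here (every other open cell in that row sees a 9).
(9,6) = 1: in row 9, 1 can only go here (every other open cell in that row sees a 1).
(9,5) = 9: in row 9, 9 can only go here (every other open cell in that row sees a 9).
(7,5) = 3: row 7 has {2,4,5,6,8}; col 5 has {1,2,4,5,6,7,8,9}; box has {1,2,4,5,6,7,8,9} → only 3 remains.
(7,3) = 7: row 7 has {2,3,4,5,6,8}; col 3 has {1,2,4,8,9}; box has {2,4,5,6,8} → only 7 remains.
(7,7) = 1: row 7 has {2,3,4,5,6,7,8}; col 7 has {6,8,9}; box has {2,5,6,8,9} → only 1 remains.
(8,9) = 4: row 8 has {2,5,6,7,8,9}; col 9 has {3,5,6,8,9}; box has {1,2,5,6,8,9} → only 4 remains.
(9,3) = 3: row 9 has {1,2,4,5,6,8,9}; col 3 has {1,2,4,7,8,9}; box has {2,4,5,6,7,8} → only 3 remains.
(9,8) = 7: row 9 has {1,2,3,4,5,6,8,9}; col 8 has {1,2,4,6,8,9}; box has {1,2,4,5,6,8,9} → only 7 remains.
(1,8) = 5: row 1 has {1,3,4,6,8,9}; col 8 has {1,2,4,6,7,8,9}; box has {1,3,4,6,8,9} → only 5 remains.
(2,3) = 6: row 2 has {1,2,4,5,7,8,9}; col 3 has {1,2,3,4,7,8,9}; box has {1,2,4,5,7,8,9} → only 6 remains.
(4,3) = 5: row 4 has {2,8,9}; col 3 has {1,2,3,4,6,7,8,9}; box has {2,4,8,9} → only 5 remains.
(5,8) = 3: row 5 has {6,8,9}; col 8 has {1,2,4,5,6,7,8,9}; box has {6,8,9} → only 3 remains.
(6,7) = 5: row 6 has {1,2,4,6,7,8,9}; col 7 has {1,6,8,9}; box has {3,6,8,9} → only 5 remains.
(7,1) = 9: row 7 has {1,2,3,4,5,6,7,8}; col 1 has {2,4,5,6,7,8}; box has {2,3,4,5,6,7,8} → only 9 remains.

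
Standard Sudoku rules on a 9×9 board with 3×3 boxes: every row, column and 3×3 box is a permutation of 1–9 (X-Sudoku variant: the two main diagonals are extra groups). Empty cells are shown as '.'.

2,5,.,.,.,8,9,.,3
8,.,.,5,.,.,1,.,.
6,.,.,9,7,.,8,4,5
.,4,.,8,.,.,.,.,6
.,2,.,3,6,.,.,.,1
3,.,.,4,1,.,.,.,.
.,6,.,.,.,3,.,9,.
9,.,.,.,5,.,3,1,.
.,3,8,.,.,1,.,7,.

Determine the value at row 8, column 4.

row 1, column 5 = 4: row 1 has {2,3,5,8,9}; col 5 has {1,5,6,7}; box has {5,7,8,9} → only 4 remains.
row 1, column 8 = 6: row 1 has {2,3,4,5,8,9}; col 8 has {1,4,7,9}; box has {1,3,4,5,8,9} → only 6 remains.
row 2, column 8 = 2: row 2 has {1,5,8}; col 8 has {1,4,6,7,9}; box has {1,3,4,5,6,8,9}; anti-diagonal has {3,4,6,8} → only 2 remains.
row 2, column 9 = 7: row 2 has {1,2,5,8}; col 9 has {1,3,5,6}; box has {1,2,3,4,5,6,8,9} → only 7 remains.
row 3, column 2 = 1: row 3 has {4,5,6,7,8,9}; col 2 has {2,3,4,5,6}; box has {2,5,6,8} → only 1 remains.
row 3, column 3 = 3: row 3 has {1,4,5,6,7,8,9}; col 3 has {8}; box has {1,2,5,6,8}; main diagonal has {1,2,6,8} → only 3 remains.
row 3, column 6 = 2: row 3 has {1,3,4,5,6,7,8,9}; col 6 has {1,3,8}; box has {4,5,7,8,9} → only 2 remains.
row 8, column 2 = 7: row 8 has {1,3,5,9}; col 2 has {1,2,3,4,5,6}; box has {3,6,8,9}; anti-diagonal has {2,3,4,6,8} → only 7 remains.
row 9, column 1 = 5: row 9 has {1,3,7,8}; col 1 has {2,3,6,8,9}; box has {3,6,7,8,9}; anti-diagonal has {2,3,4,6,7,8} → only 5 remains.
row 9, column 9 = 4: row 9 has {1,3,5,7,8}; col 9 has {1,3,5,6,7}; box has {1,3,7,9}; main diagonal has {1,2,3,6,8} → only 4 remains.
row 1, column 3 = 7: row 1 has {2,3,4,5,6,8,9}; col 3 has {3,8}; box has {1,2,3,5,6,8} → only 7 remains.
row 1, column 4 = 1: row 1 has {2,3,4,5,6,7,8,9}; col 4 has {3,4,5,8,9}; box has {2,4,5,7,8,9} → only 1 remains.
row 2, column 2 = 9: row 2 has {1,2,5,7,8}; col 2 has {1,2,3,4,5,6,7}; box has {1,2,3,5,6,7,8}; main diagonal has {1,2,3,4,6,8} → only 9 remains.
row 2, column 3 = 4: row 2 has {1,2,5,7,8,9}; col 3 has {3,7,8}; box has {1,2,3,5,6,7,8,9} → only 4 remains.
row 2, column 5 = 3: row 2 has {1,2,4,5,7,8,9}; col 5 has {1,4,5,6,7}; box has {1,2,4,5,7,8,9} → only 3 remains.
row 2, column 6 = 6: row 2 has {1,2,3,4,5,7,8,9}; col 6 has {1,2,3,8}; box has {1,2,3,4,5,7,8,9} → only 6 remains.
row 4, column 6 = 9: row 4 has {4,6,8}; col 6 has {1,2,3,6,8}; box has {1,3,4,6,8}; anti-diagonal has {2,3,4,5,6,7,8} → only 9 remains.
row 5, column 1 = 7: row 5 has {1,2,3,6}; col 1 has {2,3,5,6,8,9}; box has {2,3,4} → only 7 remains.
row 5, column 6 = 5: row 5 has {1,2,3,6,7}; col 6 has {1,2,3,6,8,9}; box has {1,3,4,6,8,9} → only 5 remains.
row 5, column 7 = 4: row 5 has {1,2,3,5,6,7}; col 7 has {1,3,8,9}; box has {1,6} → only 4 remains.
row 5, column 8 = 8: row 5 has {1,2,3,4,5,6,7}; col 8 has {1,2,4,6,7,9}; box has {1,4,6} → only 8 remains.
row 6, column 2 = 8: row 6 has {1,3,4}; col 2 has {1,2,3,4,5,6,7,9}; box has {2,3,4,7} → only 8 remains.
row 6, column 6 = 7: row 6 has {1,3,4,8}; col 6 has {1,2,3,5,6,8,9}; box has {1,3,4,5,6,8,9}; main diagonal has {1,2,3,4,6,8,9} → only 7 remains.
row 6, column 8 = 5: row 6 has {1,3,4,7,8}; col 8 has {1,2,4,6,7,8,9}; box has {1,4,6,8} → only 5 remains.
row 7, column 3 = 1: row 7 has {3,6,9}; col 3 has {3,4,7,8}; box has {3,5,6,7,8,9}; anti-diagonal has {2,3,4,5,6,7,8,9} → only 1 remains.
row 7, column 7 = 5: row 7 has {1,3,6,9}; col 7 has {1,3,4,8,9}; box has {1,3,4,7,9}; main diagonal has {1,2,3,4,6,7,8,9} → only 5 remains.
row 8, column 3 = 2: row 8 has {1,3,5,7,9}; col 3 has {1,3,4,7,8}; box has {1,3,5,6,7,8,9} → only 2 remains.
row 8, column 4 = 6: row 8 has {1,2,3,5,7,9}; col 4 has {1,3,4,5,8,9}; box has {1,3,5} → only 6 remains.

6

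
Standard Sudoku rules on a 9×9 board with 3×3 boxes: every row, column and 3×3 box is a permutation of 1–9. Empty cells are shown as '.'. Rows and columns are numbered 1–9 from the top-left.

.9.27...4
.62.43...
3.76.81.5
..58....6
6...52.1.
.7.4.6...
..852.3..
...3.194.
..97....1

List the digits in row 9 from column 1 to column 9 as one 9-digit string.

R1C3 = 1 (sole candidate).
R1C6 = 5 (sole candidate).
R3C2 = 4 (sole candidate).
R3C5 = 9 (sole candidate).
R3C8 = 2 (sole candidate).
R5C4 = 9 (sole candidate).
R6C3 = 3 (sole candidate).
R6C5 = 1 (sole candidate).
R7C2 = 1 (sole candidate).
R7C9 = 7 (sole candidate).
R8C3 = 6 (sole candidate).
R8C5 = 8 (sole candidate).
R8C9 = 2 (sole candidate).
R9C5 = 6: row 9 has {1,7,9}; col 5 has {1,2,4,5,7,8,9}; box has {1,2,3,5,7,8} → only 6 remains.
R9C6 = 4: row 9 has {1,6,7,9}; col 6 has {1,2,3,5,6,8}; box has {1,2,3,5,6,7,8} → only 4 remains.
R1C1 = 8 (sole candidate).
R1C7 = 6 (sole candidate).
R1C8 = 3 (sole candidate).
R2C1 = 5 (sole candidate).
R2C4 = 1 (sole candidate).
R4C2 = 2 (sole candidate).
R4C5 = 3 (sole candidate).
R4C6 = 7 (sole candidate).
R4C7 = 4 (sole candidate).
R4C8 = 9 (sole candidate).
R5C2 = 8 (sole candidate).
R5C3 = 4 (sole candidate).
R5C7 = 7 (sole candidate).
R5C9 = 3 (sole candidate).
R6C1 = 9 (sole candidate).
R6C9 = 8 (sole candidate).
R7C1 = 4 (sole candidate).
R7C6 = 9 (sole candidate).
R7C8 = 6 (sole candidate).
R8C1 = 7 (sole candidate).
R8C2 = 5 (sole candidate).
R9C1 = 2: row 9 has {1,4,6,7,9}; col 1 has {3,4,5,6,7,8,9}; box has {1,4,5,6,7,8,9} → only 2 remains.
R9C2 = 3: row 9 has {1,2,4,6,7,9}; col 2 has {1,2,4,5,6,7,8,9}; box has {1,2,4,5,6,7,8,9} → only 3 remains.
R2C7 = 8 (sole candidate).
R2C8 = 7 (sole candidate).
R2C9 = 9 (sole candidate).
R4C1 = 1 (sole candidate).
R6C8 = 5 (sole candidate).
R9C7 = 5: row 9 has {1,2,3,4,6,7,9}; col 7 has {1,3,4,6,7,8,9}; box has {1,2,3,4,6,7,9} → only 5 remains.
R9C8 = 8: row 9 has {1,2,3,4,5,6,7,9}; col 8 has {1,2,3,4,5,6,7,9}; box has {1,2,3,4,5,6,7,9} → only 8 remains.

239764581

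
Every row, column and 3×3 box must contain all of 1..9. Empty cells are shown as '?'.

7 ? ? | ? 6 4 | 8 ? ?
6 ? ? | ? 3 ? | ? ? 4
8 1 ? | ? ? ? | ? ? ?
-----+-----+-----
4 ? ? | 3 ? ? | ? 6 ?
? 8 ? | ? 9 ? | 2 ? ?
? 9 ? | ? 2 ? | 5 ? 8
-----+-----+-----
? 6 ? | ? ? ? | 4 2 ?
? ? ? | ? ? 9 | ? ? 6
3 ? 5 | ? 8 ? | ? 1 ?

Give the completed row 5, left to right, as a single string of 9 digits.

586197243

R6C1 = 1: row 6 has {2,5,8,9}; col 1 has {3,4,6,7,8}; box has {4,8,9} → only 1 remains.
R7C1 = 9: row 7 has {2,4,6}; col 1 has {1,3,4,6,7,8}; box has {3,5,6} → only 9 remains.
R8C1 = 2: row 8 has {6,9}; col 1 has {1,3,4,6,7,8,9}; box has {3,5,6,9} → only 2 remains.
R5C1 = 5: row 5 has {2,8,9}; col 1 has {1,2,3,4,6,7,8,9}; box has {1,4,8,9} → only 5 remains.
R3C3 = 4: in row 3, 4 can only go here (every other open cell in that row sees a 4).
R3C7 = 6: in row 3, 6 can only go here (every other open cell in that row sees a 6).
R4C6 = 8: in row 4, 8 can only go here (every other open cell in that row sees an 8).
R2C4 = 8: in row 2, 8 can only go here (every other open cell in that row sees an 8).
R4C5 = 5: in row 4, 5 can only go here (every other open cell in that row sees a 5).
R3C5 = 7: row 3 has {1,4,6,8}; col 5 has {2,3,5,6,8,9}; box has {3,4,6,8} → only 7 remains.
R7C5 = 1: row 7 has {2,4,6,9}; col 5 has {2,3,5,6,7,8,9}; box has {8,9} → only 1 remains.
R8C5 = 4: row 8 has {2,6,9}; col 5 has {1,2,3,5,6,7,8,9}; box has {1,8,9} → only 4 remains.
R8C2 = 7: row 8 has {2,4,6,9}; col 2 has {1,6,8,9}; box has {2,3,5,6,9} → only 7 remains.
R8C4 = 5: row 8 has {2,4,6,7,9}; col 4 has {3,8}; box has {1,4,8,9} → only 5 remains.
R8C7 = 3: row 8 has {2,4,5,6,7,9}; col 7 has {2,4,5,6,8}; box has {1,2,4,6} → only 3 remains.
R8C8 = 8: row 8 has {2,3,4,5,6,7,9}; col 8 has {1,2,6}; box has {1,2,3,4,6} → only 8 remains.
R9C2 = 4: row 9 has {1,3,5,8}; col 2 has {1,6,7,8,9}; box has {2,3,5,6,7,9} → only 4 remains.
R4C2 = 2: row 4 has {3,4,5,6,8}; col 2 has {1,4,6,7,8,9}; box has {1,4,5,8,9} → only 2 remains.
R4C3 = 7: row 4 has {2,3,4,5,6,8}; col 3 has {4,5}; box has {1,2,4,5,8,9} → only 7 remains.
R7C3 = 8: row 7 has {1,2,4,6,9}; col 3 has {4,5,7}; box has {2,3,4,5,6,7,9} → only 8 remains.
R7C4 = 7: row 7 has {1,2,4,6,8,9}; col 4 has {3,5,8}; box has {1,4,5,8,9} → only 7 remains.
R7C6 = 3: row 7 has {1,2,4,6,7,8,9}; col 6 has {4,8,9}; box has {1,4,5,7,8,9} → only 3 remains.
R7C9 = 5: row 7 has {1,2,3,4,6,7,8,9}; col 9 has {4,6,8}; box has {1,2,3,4,6,8} → only 5 remains.
R8C3 = 1: row 8 has {2,3,4,5,6,7,8,9}; col 3 has {4,5,7,8}; box has {2,3,4,5,6,7,8,9} → only 1 remains.
R2C2 = 5: row 2 has {3,4,6,8}; col 2 has {1,2,4,6,7,8,9}; box has {1,4,6,7,8} → only 5 remains.
R1C2 = 3: row 1 has {4,6,7,8}; col 2 has {1,2,4,5,6,7,8,9}; box has {1,4,5,6,7,8} → only 3 remains.
R1C8 = 5: in row 1, 5 can only go here (every other open cell in that row sees a 5).
R3C6 = 5: in row 3, 5 can only go here (every other open cell in that row sees a 5).
Singles propagation stalls before every target cell is settled. Branch on R1C3 (candidates {2,9}).
  Try R1C3 = 2: this forces R2C3=9, R2C8=7, R2C7=1, R4C7=9, R4C9=1, R9C7=7, R9C9=9; then R1C9 has no candidate left — contradiction.
So R1C3 = 9.
R2C3 = 2 (sole candidate).
R2C6 = 1 (sole candidate).
R1C4 = 2 (sole candidate).
R1C9 = 1 (sole candidate).
R3C4 = 9 (sole candidate).
R3C8 = 3 (sole candidate).
R3C9 = 2 (sole candidate).
R4C9 = 9 (sole candidate).
R9C4 = 6 (sole candidate).
R9C6 = 2 (sole candidate).
R9C9 = 7 (sole candidate).
R4C7 = 1 (sole candidate).
R5C9 = 3: row 5 has {2,5,8,9}; col 9 has {1,2,4,5,6,7,8,9}; box has {1,2,5,6,8,9} → only 3 remains.
R6C4 = 4 (sole candidate).
R6C8 = 7 (sole candidate).
R9C7 = 9 (sole candidate).
R2C7 = 7 (sole candidate).
R2C8 = 9 (sole candidate).
R5C3 = 6: row 5 has {2,3,5,8,9}; col 3 has {1,2,4,5,7,8,9}; box has {1,2,4,5,7,8,9} → only 6 remains.
R5C4 = 1: row 5 has {2,3,5,6,8,9}; col 4 has {2,3,4,5,6,7,8,9}; box has {2,3,4,5,8,9} → only 1 remains.
R5C6 = 7: row 5 has {1,2,3,5,6,8,9}; col 6 has {1,2,3,4,5,8,9}; box has {1,2,3,4,5,8,9} → only 7 remains.
R5C8 = 4: row 5 has {1,2,3,5,6,7,8,9}; col 8 has {1,2,3,5,6,7,8,9}; box has {1,2,3,5,6,7,8,9} → only 4 remains.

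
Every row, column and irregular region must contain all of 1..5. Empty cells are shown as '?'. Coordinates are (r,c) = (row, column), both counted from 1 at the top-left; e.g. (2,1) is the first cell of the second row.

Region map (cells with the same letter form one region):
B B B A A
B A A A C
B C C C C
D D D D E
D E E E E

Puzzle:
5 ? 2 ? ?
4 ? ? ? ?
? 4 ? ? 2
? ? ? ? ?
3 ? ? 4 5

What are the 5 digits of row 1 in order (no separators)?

53214

(3,1) = 1: row 3 has {2,4}; col 1 has {3,4,5}; region has {2,4,5} → only 1 remains.
(4,1) = 2: row 4 has {}; col 1 has {1,3,4,5}; region has {3} → only 2 remains.
(5,3) = 1: row 5 has {3,4,5}; col 3 has {2}; region has {4,5} → only 1 remains.
(1,2) = 3: row 1 has {2,5}; col 2 has {4}; region has {1,2,4,5} → only 3 remains.
(1,4) = 1: row 1 has {2,3,5}; col 4 has {4}; region has {} → only 1 remains.
(1,5) = 4: row 1 has {1,2,3,5}; col 5 has {2,5}; region has {1} → only 4 remains.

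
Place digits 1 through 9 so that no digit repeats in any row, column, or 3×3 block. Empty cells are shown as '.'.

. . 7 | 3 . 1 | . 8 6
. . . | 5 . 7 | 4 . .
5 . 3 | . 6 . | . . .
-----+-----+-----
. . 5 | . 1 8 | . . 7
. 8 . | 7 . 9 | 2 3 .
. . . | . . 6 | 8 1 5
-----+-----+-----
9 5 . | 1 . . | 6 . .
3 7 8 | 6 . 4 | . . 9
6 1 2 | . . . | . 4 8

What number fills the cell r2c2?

r3c6 = 2 (sole candidate).
r3c9 = 1 (sole candidate).
r4c7 = 9 (sole candidate).
r4c8 = 6 (sole candidate).
r5c9 = 4 (sole candidate).
r7c3 = 4 (sole candidate).
r7c6 = 3 (sole candidate).
r7c9 = 2 (sole candidate).
r8c8 = 5 (sole candidate).
r9c4 = 9 (sole candidate).
r9c6 = 5 (sole candidate).
r1c7 = 5 (sole candidate).
r2c9 = 3 (sole candidate).
r3c7 = 7 (sole candidate).
r3c8 = 9 (sole candidate).
r5c1 = 1 (sole candidate).
r5c3 = 6 (sole candidate).
r5c5 = 5 (sole candidate).
r6c3 = 9 (sole candidate).
r7c8 = 7 (sole candidate).
r8c5 = 2 (sole candidate).
r8c7 = 1 (sole candidate).
r9c5 = 7 (sole candidate).
r9c7 = 3 (sole candidate).
r2c3 = 1 (sole candidate).
r2c8 = 2 (sole candidate).
r3c2 = 4 (sole candidate).
r3c4 = 8 (sole candidate).
r7c5 = 8 (sole candidate).
r1c1 = 2 (sole candidate).
r1c2 = 9 (sole candidate).
r1c5 = 4 (sole candidate).
r2c1 = 8 (sole candidate).
r2c2 = 6: row 2 has {1,2,3,4,5,7,8}; col 2 has {1,4,5,7,8,9}; box has {1,2,3,4,5,7,8,9} → only 6 remains.

6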